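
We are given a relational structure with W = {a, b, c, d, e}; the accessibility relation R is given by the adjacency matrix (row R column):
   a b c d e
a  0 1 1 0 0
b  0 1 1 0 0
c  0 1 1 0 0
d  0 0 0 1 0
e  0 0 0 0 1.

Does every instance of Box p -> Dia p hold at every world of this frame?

Yes

By correspondence theory, D is valid on a frame iff R is serial.
Serial: yes — every world has a successor (e.g. a R b).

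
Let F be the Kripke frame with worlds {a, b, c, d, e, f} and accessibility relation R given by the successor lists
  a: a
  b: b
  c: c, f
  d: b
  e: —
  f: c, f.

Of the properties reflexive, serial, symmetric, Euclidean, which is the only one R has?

Reflexive: no — d is not related to itself.
Serial: no — e has no R-successor.
Symmetric: no — d R b but not b R d.
Euclidean: yes — any two successors of a common world are R-related.
Only Euclidean holds.

Euclidean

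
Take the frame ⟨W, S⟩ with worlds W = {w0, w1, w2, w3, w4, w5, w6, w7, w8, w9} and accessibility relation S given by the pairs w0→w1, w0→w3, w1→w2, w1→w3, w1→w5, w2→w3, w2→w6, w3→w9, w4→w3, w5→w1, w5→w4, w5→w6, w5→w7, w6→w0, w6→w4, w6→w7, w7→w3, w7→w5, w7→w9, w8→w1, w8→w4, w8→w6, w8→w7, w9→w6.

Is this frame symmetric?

No

Symmetric: no — w0 S w1 but not w1 S w0.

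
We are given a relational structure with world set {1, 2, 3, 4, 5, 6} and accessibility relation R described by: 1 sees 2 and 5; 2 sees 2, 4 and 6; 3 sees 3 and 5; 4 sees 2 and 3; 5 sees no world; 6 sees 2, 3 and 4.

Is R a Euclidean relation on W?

No

Euclidean: no — 1 R 2 and 1 R 5, but not 2 R 5.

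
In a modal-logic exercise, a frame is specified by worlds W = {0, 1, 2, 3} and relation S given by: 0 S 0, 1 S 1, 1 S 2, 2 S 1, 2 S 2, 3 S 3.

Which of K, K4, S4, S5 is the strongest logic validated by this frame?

S5

Transitive (axiom 4): yes — every two-step S-path is closed by a direct edge.
Reflexive (axiom T): yes — every world is S-related to itself.
Euclidean (axiom 5): yes — any two successors of a common world are S-related.
So F validates K, K4, S4, S5. The strongest is S5.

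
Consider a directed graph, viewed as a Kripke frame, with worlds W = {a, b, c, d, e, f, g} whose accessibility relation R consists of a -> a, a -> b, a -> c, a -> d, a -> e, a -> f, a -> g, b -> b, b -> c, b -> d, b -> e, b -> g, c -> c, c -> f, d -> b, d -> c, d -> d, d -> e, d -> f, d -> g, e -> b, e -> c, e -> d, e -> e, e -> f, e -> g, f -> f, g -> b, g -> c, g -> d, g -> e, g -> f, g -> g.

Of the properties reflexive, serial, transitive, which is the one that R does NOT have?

transitive

Reflexive: yes — every world is R-related to itself.
Serial: yes — every world has a successor (e.g. a R a).
Transitive: no — b R c and c R f, but not b R f.
Only transitive fails.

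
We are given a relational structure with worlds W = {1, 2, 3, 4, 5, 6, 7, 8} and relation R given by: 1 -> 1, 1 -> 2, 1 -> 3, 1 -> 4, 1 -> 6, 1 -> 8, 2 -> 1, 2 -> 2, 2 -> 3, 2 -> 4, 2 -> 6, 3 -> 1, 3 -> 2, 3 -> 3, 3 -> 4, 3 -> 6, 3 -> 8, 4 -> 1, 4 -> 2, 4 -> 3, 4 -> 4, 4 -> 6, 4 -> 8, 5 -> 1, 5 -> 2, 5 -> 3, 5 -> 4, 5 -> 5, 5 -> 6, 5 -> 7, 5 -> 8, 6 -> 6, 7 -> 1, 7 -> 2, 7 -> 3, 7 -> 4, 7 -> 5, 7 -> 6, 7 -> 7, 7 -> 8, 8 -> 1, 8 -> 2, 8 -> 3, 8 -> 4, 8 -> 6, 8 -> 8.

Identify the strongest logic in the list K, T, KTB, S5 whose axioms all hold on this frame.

T

Reflexive (axiom T): yes — every world is R-related to itself.
Symmetric (axiom B): no — 1 R 6 but not 6 R 1.
Euclidean (axiom 5): no — 1 R 2 and 1 R 8, but not 2 R 8.
So F validates K, T; KTB would additionally require R to be symmetric. The strongest is T.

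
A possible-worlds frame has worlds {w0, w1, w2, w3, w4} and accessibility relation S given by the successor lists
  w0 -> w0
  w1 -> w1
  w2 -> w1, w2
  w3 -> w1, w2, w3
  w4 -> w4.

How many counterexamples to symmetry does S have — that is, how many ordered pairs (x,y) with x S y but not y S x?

Enumerating: (w2,w1), (w3,w1), (w3,w2).

3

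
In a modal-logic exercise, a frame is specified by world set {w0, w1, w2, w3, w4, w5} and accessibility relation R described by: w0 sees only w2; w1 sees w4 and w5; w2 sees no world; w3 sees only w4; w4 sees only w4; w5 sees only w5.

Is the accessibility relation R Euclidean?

No

Euclidean: no — w1 R w4 and w1 R w5, but not w4 R w5.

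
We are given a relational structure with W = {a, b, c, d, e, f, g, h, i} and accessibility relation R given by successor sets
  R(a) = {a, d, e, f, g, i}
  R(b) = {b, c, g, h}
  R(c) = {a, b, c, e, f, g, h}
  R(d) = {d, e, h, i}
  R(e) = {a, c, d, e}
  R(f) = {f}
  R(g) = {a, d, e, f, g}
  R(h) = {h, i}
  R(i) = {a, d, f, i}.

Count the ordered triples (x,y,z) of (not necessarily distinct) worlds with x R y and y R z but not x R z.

39

Enumerating: (a,d,h), (a,e,c), (b,c,a), (b,c,e), (b,c,f), (b,g,a), (b,g,d), (b,g,e), (b,g,f), (b,h,i), (c,a,d), (c,a,i), … and 27 more.
Total: 39.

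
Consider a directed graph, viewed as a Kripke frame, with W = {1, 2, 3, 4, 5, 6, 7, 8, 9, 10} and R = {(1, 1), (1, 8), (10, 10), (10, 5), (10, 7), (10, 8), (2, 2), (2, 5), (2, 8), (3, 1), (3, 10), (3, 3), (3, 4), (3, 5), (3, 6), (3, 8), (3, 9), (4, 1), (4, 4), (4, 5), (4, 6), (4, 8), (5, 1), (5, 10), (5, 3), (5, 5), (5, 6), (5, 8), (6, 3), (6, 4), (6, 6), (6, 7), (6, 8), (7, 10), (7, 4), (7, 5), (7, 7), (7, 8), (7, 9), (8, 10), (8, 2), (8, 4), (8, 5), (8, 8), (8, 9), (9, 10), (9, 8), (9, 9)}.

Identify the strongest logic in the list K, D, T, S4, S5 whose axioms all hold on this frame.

T

Serial (axiom D): yes — every world has a successor (e.g. 1 R 1).
Reflexive (axiom T): yes — every world is R-related to itself.
Transitive (axiom 4): no — 1 R 8 and 8 R 10, but not 1 R 10.
Euclidean (axiom 5): no — 10 R 5 and 10 R 7, but not 5 R 7.
So F validates K, D, T; S4 would additionally require R to be transitive. The strongest is T.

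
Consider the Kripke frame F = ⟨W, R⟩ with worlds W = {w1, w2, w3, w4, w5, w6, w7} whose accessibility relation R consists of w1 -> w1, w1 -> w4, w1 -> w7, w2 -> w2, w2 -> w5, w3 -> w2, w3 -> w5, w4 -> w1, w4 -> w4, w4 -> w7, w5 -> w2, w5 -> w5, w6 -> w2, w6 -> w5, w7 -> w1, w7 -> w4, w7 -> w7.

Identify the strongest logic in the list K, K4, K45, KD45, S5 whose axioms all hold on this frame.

KD45

Transitive (axiom 4): yes — every two-step R-path is closed by a direct edge.
Euclidean (axiom 5): yes — any two successors of a common world are R-related.
Serial (axiom D): yes — every world has a successor (e.g. w1 R w1).
Reflexive (axiom T): no — w3 is not related to itself.
So F validates K, K4, K45, KD45; S5 would additionally require R to be reflexive. The strongest is KD45.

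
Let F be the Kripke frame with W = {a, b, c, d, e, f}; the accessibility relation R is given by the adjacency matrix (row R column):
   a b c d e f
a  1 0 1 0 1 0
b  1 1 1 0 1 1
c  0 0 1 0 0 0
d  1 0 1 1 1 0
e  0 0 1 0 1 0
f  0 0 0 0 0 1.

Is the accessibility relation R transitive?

Yes

Transitive: yes — every two-step R-path is closed by a direct edge.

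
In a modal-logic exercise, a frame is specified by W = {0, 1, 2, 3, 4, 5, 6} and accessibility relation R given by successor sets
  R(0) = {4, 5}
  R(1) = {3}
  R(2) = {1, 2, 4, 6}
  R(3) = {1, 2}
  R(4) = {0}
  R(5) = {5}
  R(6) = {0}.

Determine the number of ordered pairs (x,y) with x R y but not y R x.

6

Enumerating: (0,5), (2,1), (2,4), (2,6), (3,2), (6,0).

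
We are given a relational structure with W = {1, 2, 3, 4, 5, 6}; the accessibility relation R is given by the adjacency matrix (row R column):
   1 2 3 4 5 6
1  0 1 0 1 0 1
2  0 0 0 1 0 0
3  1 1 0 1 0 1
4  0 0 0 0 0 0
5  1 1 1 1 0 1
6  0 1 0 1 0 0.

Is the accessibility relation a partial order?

Reflexive: no — 1 is not related to itself.
Transitive: yes — every two-step R-path is closed by a direct edge.
Antisymmetric: yes — no distinct pair is related both ways.
So R is not a partial order.

No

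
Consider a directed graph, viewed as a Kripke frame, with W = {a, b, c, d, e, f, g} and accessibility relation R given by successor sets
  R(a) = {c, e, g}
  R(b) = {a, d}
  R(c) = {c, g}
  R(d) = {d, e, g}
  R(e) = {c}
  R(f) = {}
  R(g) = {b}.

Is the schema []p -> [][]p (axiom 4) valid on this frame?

No

The schema 4 characterises exactly the transitive frames.
Transitive: no — a R g and g R b, but not a R b.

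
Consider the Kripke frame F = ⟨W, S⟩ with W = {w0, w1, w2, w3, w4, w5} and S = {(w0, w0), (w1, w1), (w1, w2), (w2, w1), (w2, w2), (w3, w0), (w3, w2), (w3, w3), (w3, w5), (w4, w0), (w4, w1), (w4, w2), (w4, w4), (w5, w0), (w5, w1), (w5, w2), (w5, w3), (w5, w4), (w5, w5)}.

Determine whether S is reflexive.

Reflexive: yes — every world is S-related to itself.

Yes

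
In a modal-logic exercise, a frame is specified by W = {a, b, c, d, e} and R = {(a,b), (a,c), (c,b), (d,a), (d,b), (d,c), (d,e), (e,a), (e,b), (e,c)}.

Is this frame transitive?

Yes

Transitive: yes — every two-step R-path is closed by a direct edge.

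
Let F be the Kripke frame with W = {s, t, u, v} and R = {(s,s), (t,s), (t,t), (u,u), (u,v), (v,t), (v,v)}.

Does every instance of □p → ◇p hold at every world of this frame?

The schema D characterises exactly the serial frames.
Serial: yes — every world has a successor (e.g. s R s).

Yes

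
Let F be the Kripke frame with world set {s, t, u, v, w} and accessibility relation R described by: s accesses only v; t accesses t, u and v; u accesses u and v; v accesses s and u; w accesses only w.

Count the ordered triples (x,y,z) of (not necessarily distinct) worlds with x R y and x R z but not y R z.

Enumerating: (s,v,v), (t,u,t), (t,v,t), (t,v,v), (u,v,v), (v,s,s), (v,s,u), (v,u,s).

8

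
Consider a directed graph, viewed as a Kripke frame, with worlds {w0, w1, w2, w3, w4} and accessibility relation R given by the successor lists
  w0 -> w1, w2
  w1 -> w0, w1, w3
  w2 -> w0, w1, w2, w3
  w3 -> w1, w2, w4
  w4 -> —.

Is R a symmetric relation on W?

No

Symmetric: no — w2 R w1 but not w1 R w2.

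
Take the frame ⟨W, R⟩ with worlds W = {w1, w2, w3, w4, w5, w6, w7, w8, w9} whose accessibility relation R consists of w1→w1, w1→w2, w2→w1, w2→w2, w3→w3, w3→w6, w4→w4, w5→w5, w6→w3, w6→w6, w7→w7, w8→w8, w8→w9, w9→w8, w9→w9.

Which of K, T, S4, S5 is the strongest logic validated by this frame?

Reflexive (axiom T): yes — every world is R-related to itself.
Transitive (axiom 4): yes — every two-step R-path is closed by a direct edge.
Euclidean (axiom 5): yes — any two successors of a common world are R-related.
So F validates K, T, S4, S5. The strongest is S5.

S5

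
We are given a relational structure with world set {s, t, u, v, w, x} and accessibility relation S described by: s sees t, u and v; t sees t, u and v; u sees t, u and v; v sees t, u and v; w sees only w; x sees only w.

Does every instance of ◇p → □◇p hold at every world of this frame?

Axiom 5 corresponds to the accessibility relation being Euclidean.
Euclidean: yes — any two successors of a common world are S-related.

Yes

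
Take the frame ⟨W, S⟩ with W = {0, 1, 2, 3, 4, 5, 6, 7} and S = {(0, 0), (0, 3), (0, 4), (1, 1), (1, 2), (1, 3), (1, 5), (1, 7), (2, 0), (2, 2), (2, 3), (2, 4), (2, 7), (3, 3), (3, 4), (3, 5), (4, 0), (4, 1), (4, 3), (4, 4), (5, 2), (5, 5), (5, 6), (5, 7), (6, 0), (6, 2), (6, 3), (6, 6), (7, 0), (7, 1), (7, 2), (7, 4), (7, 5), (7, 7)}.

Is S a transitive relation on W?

Transitive: no — 0 S 3 and 3 S 5, but not 0 S 5.

No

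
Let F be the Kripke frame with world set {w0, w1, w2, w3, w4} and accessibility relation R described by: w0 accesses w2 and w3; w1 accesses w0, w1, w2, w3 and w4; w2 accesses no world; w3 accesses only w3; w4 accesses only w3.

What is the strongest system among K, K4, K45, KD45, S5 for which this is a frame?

Transitive (axiom 4): yes — every two-step R-path is closed by a direct edge.
Euclidean (axiom 5): no — w0 R w2 and w0 R w3, but not w2 R w3.
Serial (axiom D): no — w2 has no R-successor.
Reflexive (axiom T): no — w0 is not related to itself.
So F validates K, K4; K45 would additionally require R to be Euclidean. The strongest is K4.

K4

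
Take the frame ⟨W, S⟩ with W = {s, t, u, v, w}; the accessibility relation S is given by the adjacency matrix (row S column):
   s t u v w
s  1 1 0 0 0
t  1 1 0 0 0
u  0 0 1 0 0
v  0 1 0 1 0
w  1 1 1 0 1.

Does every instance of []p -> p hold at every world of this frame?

The schema T characterises exactly the reflexive frames.
Reflexive: yes — every world is S-related to itself.

Yes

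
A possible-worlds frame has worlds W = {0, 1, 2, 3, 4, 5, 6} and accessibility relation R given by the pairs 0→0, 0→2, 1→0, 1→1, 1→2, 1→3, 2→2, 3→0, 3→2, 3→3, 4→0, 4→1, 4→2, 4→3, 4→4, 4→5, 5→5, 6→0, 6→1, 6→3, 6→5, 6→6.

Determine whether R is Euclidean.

Euclidean: no — 1 R 0 and 1 R 3, but not 0 R 3.

No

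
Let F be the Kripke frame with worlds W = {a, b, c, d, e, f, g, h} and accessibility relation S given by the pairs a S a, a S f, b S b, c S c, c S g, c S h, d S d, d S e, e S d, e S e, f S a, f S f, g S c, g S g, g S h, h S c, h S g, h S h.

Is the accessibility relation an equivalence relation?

Reflexive: yes — every world is S-related to itself.
Symmetric: yes — every pair in S has its reverse in S.
Transitive: yes — every two-step S-path is closed by a direct edge.
So S is an equivalence relation.

Yes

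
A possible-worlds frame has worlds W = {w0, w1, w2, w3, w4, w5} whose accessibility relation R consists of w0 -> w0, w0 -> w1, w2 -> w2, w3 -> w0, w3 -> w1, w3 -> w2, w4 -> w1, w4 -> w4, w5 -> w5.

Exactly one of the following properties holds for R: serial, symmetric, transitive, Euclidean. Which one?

transitive

Serial: no — w1 has no R-successor.
Symmetric: no — w0 R w1 but not w1 R w0.
Transitive: yes — every two-step R-path is closed by a direct edge.
Euclidean: no — w3 R w0 and w3 R w2, but not w0 R w2.
Only transitive holds.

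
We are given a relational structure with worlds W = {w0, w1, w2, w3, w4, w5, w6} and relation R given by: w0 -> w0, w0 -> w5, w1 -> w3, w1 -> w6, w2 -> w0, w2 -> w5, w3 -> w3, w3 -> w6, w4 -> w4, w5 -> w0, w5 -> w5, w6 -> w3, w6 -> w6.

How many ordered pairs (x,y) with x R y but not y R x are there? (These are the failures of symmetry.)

Enumerating: (w1,w3), (w1,w6), (w2,w0), (w2,w5).

4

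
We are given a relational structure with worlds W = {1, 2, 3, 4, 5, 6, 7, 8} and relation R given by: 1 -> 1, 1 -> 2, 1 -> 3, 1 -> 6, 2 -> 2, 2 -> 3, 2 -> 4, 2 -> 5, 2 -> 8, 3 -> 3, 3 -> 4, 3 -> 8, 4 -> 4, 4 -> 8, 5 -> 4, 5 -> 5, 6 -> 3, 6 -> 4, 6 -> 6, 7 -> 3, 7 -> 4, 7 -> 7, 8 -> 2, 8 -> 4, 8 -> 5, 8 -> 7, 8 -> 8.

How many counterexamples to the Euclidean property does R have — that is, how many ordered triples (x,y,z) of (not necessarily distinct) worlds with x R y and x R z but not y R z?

35

Enumerating: (1,2,1), (1,2,6), (1,3,1), (1,3,2), (1,3,6), (1,6,1), (1,6,2), (2,3,2), (2,3,5), (2,4,2), (2,4,3), (2,4,5), … and 23 more.
Total: 35.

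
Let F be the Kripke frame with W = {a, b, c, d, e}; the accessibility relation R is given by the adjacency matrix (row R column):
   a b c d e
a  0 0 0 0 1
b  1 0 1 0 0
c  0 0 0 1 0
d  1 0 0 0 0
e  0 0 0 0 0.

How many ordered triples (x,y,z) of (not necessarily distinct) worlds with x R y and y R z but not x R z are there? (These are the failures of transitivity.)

4

Enumerating: (b,a,e), (b,c,d), (c,d,a), (d,a,e).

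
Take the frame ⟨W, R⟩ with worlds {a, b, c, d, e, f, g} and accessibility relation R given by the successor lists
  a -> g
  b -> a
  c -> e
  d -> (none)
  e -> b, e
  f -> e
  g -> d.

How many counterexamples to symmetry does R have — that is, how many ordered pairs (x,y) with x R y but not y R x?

Enumerating: (a,g), (b,a), (c,e), (e,b), (f,e), (g,d).

6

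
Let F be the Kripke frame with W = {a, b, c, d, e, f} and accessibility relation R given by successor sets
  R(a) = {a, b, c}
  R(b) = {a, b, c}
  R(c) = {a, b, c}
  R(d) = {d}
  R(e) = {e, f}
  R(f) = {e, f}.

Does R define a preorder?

Yes

Reflexive: yes — every world is R-related to itself.
Transitive: yes — every two-step R-path is closed by a direct edge.
So R is a preorder.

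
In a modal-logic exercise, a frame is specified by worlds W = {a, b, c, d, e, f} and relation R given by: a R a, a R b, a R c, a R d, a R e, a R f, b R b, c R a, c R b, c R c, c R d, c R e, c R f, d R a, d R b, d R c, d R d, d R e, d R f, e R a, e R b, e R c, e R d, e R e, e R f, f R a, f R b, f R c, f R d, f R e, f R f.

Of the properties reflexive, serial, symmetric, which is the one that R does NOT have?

symmetric

Reflexive: yes — every world is R-related to itself.
Serial: yes — every world has a successor (e.g. a R a).
Symmetric: no — a R b but not b R a.
Only symmetric fails.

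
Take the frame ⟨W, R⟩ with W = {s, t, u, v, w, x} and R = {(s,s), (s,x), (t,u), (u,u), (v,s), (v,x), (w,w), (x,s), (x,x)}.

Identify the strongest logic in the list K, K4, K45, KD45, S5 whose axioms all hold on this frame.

KD45

Transitive (axiom 4): yes — every two-step R-path is closed by a direct edge.
Euclidean (axiom 5): yes — any two successors of a common world are R-related.
Serial (axiom D): yes — every world has a successor (e.g. s R s).
Reflexive (axiom T): no — t is not related to itself.
So F validates K, K4, K45, KD45; S5 would additionally require R to be reflexive. The strongest is KD45.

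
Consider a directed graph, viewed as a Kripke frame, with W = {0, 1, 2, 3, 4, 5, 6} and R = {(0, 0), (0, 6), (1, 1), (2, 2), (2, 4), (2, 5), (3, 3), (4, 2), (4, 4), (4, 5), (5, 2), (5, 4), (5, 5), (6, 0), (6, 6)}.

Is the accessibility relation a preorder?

Reflexive: yes — every world is R-related to itself.
Transitive: yes — every two-step R-path is closed by a direct edge.
So R is a preorder.

Yes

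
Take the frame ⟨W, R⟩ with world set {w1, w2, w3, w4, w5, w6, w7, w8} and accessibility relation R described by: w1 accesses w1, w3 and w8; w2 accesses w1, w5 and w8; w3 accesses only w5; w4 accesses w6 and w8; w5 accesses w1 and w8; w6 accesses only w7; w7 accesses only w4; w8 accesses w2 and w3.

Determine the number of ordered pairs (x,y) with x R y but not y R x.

12

Enumerating: (w1,w3), (w1,w8), (w2,w1), (w2,w5), (w3,w5), (w4,w6), (w4,w8), (w5,w1), (w5,w8), (w6,w7), (w7,w4), (w8,w3).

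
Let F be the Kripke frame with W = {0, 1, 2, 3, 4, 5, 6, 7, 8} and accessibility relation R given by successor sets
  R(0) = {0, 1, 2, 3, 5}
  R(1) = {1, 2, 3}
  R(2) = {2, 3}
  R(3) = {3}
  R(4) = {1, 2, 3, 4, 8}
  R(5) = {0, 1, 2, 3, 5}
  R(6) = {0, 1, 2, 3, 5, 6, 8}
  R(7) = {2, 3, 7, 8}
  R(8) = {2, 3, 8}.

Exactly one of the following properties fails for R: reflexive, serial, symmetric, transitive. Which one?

Reflexive: yes — every world is R-related to itself.
Serial: yes — every world has a successor (e.g. 0 R 0).
Symmetric: no — 0 R 1 but not 1 R 0.
Transitive: yes — every two-step R-path is closed by a direct edge.
Only symmetric fails.

symmetric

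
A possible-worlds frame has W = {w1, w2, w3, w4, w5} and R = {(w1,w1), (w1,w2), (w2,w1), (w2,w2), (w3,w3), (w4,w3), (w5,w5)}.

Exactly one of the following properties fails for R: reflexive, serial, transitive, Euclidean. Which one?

reflexive

Reflexive: no — w4 is not related to itself.
Serial: yes — every world has a successor (e.g. w1 R w1).
Transitive: yes — every two-step R-path is closed by a direct edge.
Euclidean: yes — any two successors of a common world are R-related.
Only reflexive fails.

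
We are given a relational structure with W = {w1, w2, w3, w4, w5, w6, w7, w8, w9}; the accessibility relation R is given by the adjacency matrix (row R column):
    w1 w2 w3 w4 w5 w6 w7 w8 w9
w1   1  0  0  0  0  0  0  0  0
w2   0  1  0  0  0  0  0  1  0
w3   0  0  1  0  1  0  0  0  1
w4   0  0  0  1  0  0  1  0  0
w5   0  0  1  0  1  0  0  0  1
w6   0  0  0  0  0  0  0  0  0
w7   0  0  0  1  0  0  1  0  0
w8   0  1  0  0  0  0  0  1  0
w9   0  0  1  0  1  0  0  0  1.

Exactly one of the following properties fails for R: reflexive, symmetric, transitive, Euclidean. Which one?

Reflexive: no — w6 is not related to itself.
Symmetric: yes — every pair in R has its reverse in R.
Transitive: yes — every two-step R-path is closed by a direct edge.
Euclidean: yes — any two successors of a common world are R-related.
Only reflexive fails.

reflexive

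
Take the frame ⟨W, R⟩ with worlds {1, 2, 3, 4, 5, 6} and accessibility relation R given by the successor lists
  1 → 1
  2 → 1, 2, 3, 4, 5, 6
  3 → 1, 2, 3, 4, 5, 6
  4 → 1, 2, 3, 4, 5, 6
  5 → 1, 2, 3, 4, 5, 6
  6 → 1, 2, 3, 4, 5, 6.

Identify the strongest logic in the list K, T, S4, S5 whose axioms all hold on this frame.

Reflexive (axiom T): yes — every world is R-related to itself.
Transitive (axiom 4): yes — every two-step R-path is closed by a direct edge.
Euclidean (axiom 5): no — 2 R 1 and 2 R 3, but not 1 R 3.
So F validates K, T, S4; S5 would additionally require R to be Euclidean. The strongest is S4.

S4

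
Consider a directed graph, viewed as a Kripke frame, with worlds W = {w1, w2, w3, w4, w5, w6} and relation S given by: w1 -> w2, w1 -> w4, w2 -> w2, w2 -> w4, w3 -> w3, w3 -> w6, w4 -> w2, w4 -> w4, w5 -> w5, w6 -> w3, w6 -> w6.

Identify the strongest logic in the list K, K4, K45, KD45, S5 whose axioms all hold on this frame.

KD45

Transitive (axiom 4): yes — every two-step S-path is closed by a direct edge.
Euclidean (axiom 5): yes — any two successors of a common world are S-related.
Serial (axiom D): yes — every world has a successor (e.g. w1 S w2).
Reflexive (axiom T): no — w1 is not related to itself.
So F validates K, K4, K45, KD45; S5 would additionally require S to be reflexive. The strongest is KD45.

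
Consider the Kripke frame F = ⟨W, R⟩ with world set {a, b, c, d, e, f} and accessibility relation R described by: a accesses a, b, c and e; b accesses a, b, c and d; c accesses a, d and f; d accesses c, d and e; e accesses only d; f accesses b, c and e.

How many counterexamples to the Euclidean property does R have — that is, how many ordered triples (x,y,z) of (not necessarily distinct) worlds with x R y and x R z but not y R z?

Enumerating: (a,b,e), (a,c,b), (a,c,c), (a,c,e), (a,e,a), (a,e,b), (a,e,c), (a,e,e), (b,a,d), (b,c,b), (b,c,c), (b,d,a), … and 19 more.
Total: 31.

31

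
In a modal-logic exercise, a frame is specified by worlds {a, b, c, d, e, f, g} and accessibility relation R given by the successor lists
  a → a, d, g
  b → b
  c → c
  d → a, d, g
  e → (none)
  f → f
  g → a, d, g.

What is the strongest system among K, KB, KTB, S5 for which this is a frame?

Symmetric (axiom B): yes — every pair in R has its reverse in R.
Reflexive (axiom T): no — e is not related to itself.
Euclidean (axiom 5): yes — any two successors of a common world are R-related.
So F validates K, KB; KTB would additionally require R to be reflexive. The strongest is KB.

KB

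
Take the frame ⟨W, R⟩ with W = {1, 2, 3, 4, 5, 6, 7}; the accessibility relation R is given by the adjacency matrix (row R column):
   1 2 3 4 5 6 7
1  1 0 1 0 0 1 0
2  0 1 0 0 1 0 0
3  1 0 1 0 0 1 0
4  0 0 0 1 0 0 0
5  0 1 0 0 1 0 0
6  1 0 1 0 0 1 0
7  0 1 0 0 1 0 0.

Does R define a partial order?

No

Reflexive: no — 7 is not related to itself.
Transitive: yes — every two-step R-path is closed by a direct edge.
Antisymmetric: no — 1 R 3 and 3 R 1 with 1 ≠ 3.
So R is not a partial order.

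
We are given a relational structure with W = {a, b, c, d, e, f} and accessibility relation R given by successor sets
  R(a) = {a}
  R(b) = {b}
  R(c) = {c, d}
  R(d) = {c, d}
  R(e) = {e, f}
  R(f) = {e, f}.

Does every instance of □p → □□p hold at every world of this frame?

By correspondence theory, 4 is valid on a frame iff R is transitive.
Transitive: yes — every two-step R-path is closed by a direct edge.

Yes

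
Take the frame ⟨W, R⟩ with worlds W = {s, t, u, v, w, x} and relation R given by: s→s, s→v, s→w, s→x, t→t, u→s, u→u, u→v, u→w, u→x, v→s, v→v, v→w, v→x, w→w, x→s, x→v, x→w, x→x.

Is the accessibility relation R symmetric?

Symmetric: no — s R w but not w R s.

No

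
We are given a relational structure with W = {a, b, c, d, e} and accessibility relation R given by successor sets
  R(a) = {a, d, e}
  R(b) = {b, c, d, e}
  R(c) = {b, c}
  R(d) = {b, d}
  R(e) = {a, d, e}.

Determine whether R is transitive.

No

Transitive: no — a R d and d R b, but not a R b.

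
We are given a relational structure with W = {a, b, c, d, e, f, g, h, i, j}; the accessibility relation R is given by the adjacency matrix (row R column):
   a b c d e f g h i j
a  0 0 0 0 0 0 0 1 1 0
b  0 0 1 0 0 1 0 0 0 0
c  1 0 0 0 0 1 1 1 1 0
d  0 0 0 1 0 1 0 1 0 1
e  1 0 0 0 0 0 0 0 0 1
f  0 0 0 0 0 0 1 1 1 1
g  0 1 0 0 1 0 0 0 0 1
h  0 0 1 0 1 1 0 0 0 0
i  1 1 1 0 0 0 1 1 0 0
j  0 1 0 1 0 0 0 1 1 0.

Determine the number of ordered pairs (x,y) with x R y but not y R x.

Enumerating: (a,h), (b,c), (b,f), (c,a), (c,f), (c,g), (d,f), (d,h), (e,a), (e,j), (f,g), (f,i), … and 11 more.
Total: 23.

23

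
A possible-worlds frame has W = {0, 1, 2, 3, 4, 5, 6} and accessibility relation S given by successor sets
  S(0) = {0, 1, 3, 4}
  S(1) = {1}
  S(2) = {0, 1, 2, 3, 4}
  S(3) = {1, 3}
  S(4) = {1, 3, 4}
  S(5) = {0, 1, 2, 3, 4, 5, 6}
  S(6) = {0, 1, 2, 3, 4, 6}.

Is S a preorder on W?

Yes

Reflexive: yes — every world is S-related to itself.
Transitive: yes — every two-step S-path is closed by a direct edge.
So S is a preorder.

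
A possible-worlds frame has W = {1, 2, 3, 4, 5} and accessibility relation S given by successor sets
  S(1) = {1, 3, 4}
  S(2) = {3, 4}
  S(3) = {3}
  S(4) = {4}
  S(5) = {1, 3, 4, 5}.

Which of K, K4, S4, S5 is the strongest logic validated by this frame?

Transitive (axiom 4): yes — every two-step S-path is closed by a direct edge.
Reflexive (axiom T): no — 2 is not related to itself.
Euclidean (axiom 5): no — 1 S 3 and 1 S 4, but not 3 S 4.
So F validates K, K4; S4 would additionally require S to be reflexive. The strongest is K4.

K4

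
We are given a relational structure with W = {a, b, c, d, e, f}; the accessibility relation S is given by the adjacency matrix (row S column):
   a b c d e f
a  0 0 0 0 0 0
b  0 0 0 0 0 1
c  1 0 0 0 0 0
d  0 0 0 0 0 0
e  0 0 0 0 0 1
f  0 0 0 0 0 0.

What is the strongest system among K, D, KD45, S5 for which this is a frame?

Serial (axiom D): no — a has no S-successor.
Euclidean (axiom 5): no — b S f and b S f, but not f S f.
Transitive (axiom 4): yes — every two-step S-path is closed by a direct edge.
Reflexive (axiom T): no — a is not related to itself.
So F validates K; D would additionally require S to be serial. The strongest is K.

K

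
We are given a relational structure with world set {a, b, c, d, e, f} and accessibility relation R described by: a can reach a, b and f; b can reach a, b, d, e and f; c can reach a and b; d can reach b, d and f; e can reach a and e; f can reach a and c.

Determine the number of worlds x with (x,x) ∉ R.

Enumerating: c, f.

2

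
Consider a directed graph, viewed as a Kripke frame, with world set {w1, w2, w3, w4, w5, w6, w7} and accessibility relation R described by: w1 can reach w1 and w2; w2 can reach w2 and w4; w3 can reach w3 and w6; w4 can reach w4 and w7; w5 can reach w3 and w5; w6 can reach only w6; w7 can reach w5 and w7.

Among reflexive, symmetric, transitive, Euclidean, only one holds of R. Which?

reflexive

Reflexive: yes — every world is R-related to itself.
Symmetric: no — w1 R w2 but not w2 R w1.
Transitive: no — w1 R w2 and w2 R w4, but not w1 R w4.
Euclidean: no — w1 R w2 and w1 R w1, but not w2 R w1.
Only reflexive holds.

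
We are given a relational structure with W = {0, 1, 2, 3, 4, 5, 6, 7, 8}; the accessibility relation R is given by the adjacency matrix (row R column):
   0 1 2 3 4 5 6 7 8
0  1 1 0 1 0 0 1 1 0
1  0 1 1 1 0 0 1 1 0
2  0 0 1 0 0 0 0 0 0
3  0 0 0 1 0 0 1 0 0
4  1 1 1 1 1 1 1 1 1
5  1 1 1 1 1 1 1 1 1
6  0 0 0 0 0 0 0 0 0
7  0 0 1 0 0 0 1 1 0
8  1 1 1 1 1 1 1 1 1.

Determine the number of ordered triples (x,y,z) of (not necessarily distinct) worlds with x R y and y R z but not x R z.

2

Enumerating: (0,1,2), (0,7,2).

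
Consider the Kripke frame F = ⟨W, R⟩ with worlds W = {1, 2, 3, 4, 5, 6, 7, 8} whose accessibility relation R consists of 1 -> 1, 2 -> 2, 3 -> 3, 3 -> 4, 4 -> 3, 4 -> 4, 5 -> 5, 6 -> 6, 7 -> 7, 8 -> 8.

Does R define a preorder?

Yes

Reflexive: yes — every world is R-related to itself.
Transitive: yes — every two-step R-path is closed by a direct edge.
So R is a preorder.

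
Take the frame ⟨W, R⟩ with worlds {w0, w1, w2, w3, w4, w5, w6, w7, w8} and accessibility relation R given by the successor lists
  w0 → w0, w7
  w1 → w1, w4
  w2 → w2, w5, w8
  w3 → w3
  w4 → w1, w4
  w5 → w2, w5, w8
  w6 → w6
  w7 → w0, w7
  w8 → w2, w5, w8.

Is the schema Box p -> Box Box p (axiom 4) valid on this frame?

Axiom 4 corresponds to the accessibility relation being transitive.
Transitive: yes — every two-step R-path is closed by a direct edge.

Yes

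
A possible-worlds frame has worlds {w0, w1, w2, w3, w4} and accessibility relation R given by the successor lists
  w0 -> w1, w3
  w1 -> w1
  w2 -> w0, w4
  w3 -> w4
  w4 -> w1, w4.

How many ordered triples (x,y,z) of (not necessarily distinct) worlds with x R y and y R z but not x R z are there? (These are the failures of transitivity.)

5

Enumerating: (w0,w3,w4), (w2,w0,w1), (w2,w0,w3), (w2,w4,w1), (w3,w4,w1).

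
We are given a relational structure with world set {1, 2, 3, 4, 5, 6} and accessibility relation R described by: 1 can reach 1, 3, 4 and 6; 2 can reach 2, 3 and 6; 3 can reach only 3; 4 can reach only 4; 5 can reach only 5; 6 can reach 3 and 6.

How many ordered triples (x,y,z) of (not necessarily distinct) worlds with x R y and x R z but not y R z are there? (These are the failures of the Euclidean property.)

Enumerating: (1,3,1), (1,3,4), (1,3,6), (1,4,1), (1,4,3), (1,4,6), (1,6,1), (1,6,4), (2,3,2), (2,3,6), (2,6,2), (6,3,6).

12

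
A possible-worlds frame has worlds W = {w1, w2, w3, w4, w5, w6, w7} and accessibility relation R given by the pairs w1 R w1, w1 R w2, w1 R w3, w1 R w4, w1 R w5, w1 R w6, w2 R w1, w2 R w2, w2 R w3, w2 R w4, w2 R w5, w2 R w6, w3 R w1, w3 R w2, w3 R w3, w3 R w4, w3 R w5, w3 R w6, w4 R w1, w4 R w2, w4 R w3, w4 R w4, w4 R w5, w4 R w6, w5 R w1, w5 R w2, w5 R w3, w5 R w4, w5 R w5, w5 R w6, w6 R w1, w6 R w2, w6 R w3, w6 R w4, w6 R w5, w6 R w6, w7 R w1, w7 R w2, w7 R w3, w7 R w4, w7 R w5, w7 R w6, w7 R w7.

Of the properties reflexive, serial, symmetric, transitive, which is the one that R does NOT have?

symmetric

Reflexive: yes — every world is R-related to itself.
Serial: yes — every world has a successor (e.g. w1 R w1).
Symmetric: no — w7 R w1 but not w1 R w7.
Transitive: yes — every two-step R-path is closed by a direct edge.
Only symmetric fails.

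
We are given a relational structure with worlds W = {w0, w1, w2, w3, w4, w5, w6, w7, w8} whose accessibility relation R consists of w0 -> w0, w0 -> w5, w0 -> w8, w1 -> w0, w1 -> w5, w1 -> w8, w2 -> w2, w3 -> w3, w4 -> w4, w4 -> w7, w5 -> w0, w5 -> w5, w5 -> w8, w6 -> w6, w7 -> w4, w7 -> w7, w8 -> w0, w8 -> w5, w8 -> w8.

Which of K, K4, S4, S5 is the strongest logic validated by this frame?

K4

Transitive (axiom 4): yes — every two-step R-path is closed by a direct edge.
Reflexive (axiom T): no — w1 is not related to itself.
Euclidean (axiom 5): yes — any two successors of a common world are R-related.
So F validates K, K4; S4 would additionally require R to be reflexive. The strongest is K4.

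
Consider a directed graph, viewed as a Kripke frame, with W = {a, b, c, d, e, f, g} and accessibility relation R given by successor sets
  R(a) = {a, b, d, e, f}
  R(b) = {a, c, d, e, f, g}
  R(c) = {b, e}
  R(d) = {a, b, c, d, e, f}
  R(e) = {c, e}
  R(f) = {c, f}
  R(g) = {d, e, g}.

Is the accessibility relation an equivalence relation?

No

Reflexive: no — b is not related to itself.
Symmetric: no — a R e but not e R a.
Transitive: no — a R b and b R c, but not a R c.
So R is not an equivalence relation.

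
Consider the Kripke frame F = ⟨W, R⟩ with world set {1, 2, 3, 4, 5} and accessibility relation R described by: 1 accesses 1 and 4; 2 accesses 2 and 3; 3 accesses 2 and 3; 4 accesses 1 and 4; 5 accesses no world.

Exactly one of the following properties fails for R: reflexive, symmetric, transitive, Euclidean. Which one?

Reflexive: no — 5 is not related to itself.
Symmetric: yes — every pair in R has its reverse in R.
Transitive: yes — every two-step R-path is closed by a direct edge.
Euclidean: yes — any two successors of a common world are R-related.
Only reflexive fails.

reflexive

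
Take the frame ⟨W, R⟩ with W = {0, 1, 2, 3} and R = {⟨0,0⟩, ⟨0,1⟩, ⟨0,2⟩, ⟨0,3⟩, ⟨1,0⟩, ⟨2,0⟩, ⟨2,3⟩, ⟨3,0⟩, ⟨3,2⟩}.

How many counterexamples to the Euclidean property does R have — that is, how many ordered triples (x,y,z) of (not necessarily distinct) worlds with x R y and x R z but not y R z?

Enumerating: (0,1,1), (0,1,2), (0,1,3), (0,2,1), (0,2,2), (0,3,1), (0,3,3), (2,3,3), (3,2,2).

9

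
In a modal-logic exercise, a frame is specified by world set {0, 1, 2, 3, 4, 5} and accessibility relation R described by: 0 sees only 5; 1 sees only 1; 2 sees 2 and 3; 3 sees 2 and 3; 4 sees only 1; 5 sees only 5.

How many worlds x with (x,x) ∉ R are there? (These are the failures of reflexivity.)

2

Enumerating: 0, 4.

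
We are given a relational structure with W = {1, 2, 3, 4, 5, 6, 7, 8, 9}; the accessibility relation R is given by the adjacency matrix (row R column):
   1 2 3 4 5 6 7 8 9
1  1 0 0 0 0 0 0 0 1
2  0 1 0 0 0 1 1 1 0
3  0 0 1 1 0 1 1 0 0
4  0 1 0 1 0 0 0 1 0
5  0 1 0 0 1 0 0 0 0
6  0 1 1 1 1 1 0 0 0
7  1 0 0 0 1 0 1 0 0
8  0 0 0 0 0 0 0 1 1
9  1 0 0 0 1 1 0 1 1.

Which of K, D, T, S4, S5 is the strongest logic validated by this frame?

Serial (axiom D): yes — every world has a successor (e.g. 1 R 1).
Reflexive (axiom T): yes — every world is R-related to itself.
Transitive (axiom 4): no — 1 R 9 and 9 R 5, but not 1 R 5.
Euclidean (axiom 5): no — 2 R 6 and 2 R 7, but not 6 R 7.
So F validates K, D, T; S4 would additionally require R to be transitive. The strongest is T.

T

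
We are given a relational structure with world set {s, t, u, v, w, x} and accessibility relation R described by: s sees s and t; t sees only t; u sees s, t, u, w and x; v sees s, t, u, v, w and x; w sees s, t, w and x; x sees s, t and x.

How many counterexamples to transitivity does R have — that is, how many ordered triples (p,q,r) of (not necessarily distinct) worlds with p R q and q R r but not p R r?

0

R is transitive; there are no such tuples.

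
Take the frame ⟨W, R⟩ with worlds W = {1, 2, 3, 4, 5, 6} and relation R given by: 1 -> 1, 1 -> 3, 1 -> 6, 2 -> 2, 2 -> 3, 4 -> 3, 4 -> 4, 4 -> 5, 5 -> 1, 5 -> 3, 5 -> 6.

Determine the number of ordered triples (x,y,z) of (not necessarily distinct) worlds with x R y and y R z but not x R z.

2

Enumerating: (4,5,1), (4,5,6).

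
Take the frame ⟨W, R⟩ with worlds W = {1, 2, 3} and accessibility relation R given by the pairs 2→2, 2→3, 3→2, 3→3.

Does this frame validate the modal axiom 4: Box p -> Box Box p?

Axiom 4 corresponds to the accessibility relation being transitive.
Transitive: yes — every two-step R-path is closed by a direct edge.

Yes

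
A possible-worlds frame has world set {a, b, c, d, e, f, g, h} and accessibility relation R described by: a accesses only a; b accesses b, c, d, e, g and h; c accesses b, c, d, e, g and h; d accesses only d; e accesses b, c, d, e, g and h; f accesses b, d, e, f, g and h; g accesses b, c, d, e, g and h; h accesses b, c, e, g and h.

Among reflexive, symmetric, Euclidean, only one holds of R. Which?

Reflexive: yes — every world is R-related to itself.
Symmetric: no — b R d but not d R b.
Euclidean: no — b R d and b R c, but not d R c.
Only reflexive holds.

reflexive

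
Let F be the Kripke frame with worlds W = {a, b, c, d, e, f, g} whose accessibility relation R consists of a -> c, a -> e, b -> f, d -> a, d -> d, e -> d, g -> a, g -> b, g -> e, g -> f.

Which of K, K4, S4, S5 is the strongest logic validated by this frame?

Transitive (axiom 4): no — a R e and e R d, but not a R d.
Reflexive (axiom T): no — a is not related to itself.
Euclidean (axiom 5): no — a R c and a R e, but not c R e.
So F validates K; K4 would additionally require R to be transitive. The strongest is K.

K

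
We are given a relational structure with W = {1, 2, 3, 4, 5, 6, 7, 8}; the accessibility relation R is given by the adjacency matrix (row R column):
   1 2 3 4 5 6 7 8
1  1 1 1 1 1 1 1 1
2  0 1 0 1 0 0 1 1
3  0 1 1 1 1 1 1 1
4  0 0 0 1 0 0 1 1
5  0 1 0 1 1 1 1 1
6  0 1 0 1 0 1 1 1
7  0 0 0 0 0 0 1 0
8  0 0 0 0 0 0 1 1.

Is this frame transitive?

Yes

Transitive: yes — every two-step R-path is closed by a direct edge.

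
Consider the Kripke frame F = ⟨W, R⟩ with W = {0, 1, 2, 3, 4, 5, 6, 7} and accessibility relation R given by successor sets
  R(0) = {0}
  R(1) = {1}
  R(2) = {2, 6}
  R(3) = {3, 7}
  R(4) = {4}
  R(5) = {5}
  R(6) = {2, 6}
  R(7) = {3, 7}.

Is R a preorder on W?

Yes

Reflexive: yes — every world is R-related to itself.
Transitive: yes — every two-step R-path is closed by a direct edge.
So R is a preorder.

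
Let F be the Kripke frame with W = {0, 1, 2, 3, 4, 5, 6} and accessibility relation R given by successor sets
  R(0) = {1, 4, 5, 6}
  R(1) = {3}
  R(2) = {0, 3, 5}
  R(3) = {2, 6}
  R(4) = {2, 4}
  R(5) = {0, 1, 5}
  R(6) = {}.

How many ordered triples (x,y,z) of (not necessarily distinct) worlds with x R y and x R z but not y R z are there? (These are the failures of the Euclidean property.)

Enumerating: (0,1,1), (0,1,4), (0,1,5), (0,1,6), (0,4,1), (0,4,5), (0,4,6), (0,5,4), (0,5,6), (0,6,1), (0,6,4), (0,6,5), … and 18 more.
Total: 30.

30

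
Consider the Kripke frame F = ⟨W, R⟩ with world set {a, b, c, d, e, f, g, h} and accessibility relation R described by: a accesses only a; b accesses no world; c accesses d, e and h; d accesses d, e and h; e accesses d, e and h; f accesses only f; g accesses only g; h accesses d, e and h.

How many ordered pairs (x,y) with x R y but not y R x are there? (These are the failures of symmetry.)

Enumerating: (c,d), (c,e), (c,h).

3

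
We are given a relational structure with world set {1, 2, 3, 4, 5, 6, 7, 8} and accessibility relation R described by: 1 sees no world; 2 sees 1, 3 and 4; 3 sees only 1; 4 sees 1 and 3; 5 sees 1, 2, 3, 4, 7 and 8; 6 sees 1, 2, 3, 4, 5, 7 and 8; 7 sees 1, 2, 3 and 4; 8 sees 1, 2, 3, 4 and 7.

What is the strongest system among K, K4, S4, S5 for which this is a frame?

Transitive (axiom 4): yes — every two-step R-path is closed by a direct edge.
Reflexive (axiom T): no — 1 is not related to itself.
Euclidean (axiom 5): no — 2 R 1 and 2 R 3, but not 1 R 3.
So F validates K, K4; S4 would additionally require R to be reflexive. The strongest is K4.

K4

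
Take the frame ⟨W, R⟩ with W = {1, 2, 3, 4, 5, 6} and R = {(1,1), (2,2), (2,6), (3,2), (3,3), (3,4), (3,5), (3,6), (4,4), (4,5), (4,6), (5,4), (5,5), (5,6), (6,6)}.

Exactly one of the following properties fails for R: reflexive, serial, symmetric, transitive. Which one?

Reflexive: yes — every world is R-related to itself.
Serial: yes — every world has a successor (e.g. 1 R 1).
Symmetric: no — 2 R 6 but not 6 R 2.
Transitive: yes — every two-step R-path is closed by a direct edge.
Only symmetric fails.

symmetric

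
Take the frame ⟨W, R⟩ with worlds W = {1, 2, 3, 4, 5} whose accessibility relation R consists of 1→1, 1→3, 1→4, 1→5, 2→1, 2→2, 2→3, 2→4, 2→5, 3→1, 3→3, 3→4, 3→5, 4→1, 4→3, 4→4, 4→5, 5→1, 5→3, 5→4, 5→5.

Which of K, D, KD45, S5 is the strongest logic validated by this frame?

D

Serial (axiom D): yes — every world has a successor (e.g. 1 R 1).
Euclidean (axiom 5): no — 2 R 1 and 2 R 2, but not 1 R 2.
Transitive (axiom 4): yes — every two-step R-path is closed by a direct edge.
Reflexive (axiom T): yes — every world is R-related to itself.
So F validates K, D; KD45 would additionally require R to be Euclidean. The strongest is D.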